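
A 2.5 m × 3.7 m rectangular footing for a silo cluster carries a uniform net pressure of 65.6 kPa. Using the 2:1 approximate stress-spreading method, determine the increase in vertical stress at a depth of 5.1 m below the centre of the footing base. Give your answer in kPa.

By the 2:1 method the load spreads at 1 horizontal : 2 vertical, so at depth z the loaded area has grown by z in each plan dimension:
Δσ = qBL/((B+z)(L+z)) = 65.6×2.5×3.7/((2.5+5.1)(3.7+5.1)) = 9.073 kPa

Δσ_z ≈ 9.07 kPa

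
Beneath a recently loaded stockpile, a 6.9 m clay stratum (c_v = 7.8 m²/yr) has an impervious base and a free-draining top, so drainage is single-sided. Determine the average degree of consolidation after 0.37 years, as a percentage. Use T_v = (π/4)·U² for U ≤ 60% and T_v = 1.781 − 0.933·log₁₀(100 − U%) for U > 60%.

Drainage path length: H_d = H = 6.9 m (single drainage).
T_v = c_v·t/H_d² = 7.8×0.37/6.9² = 0.060618.
T_v = 0.060618 corresponds to the U ≤ 60% branch:
U = √(4T_v/π) = 0.2778

U ≈ 27.8 %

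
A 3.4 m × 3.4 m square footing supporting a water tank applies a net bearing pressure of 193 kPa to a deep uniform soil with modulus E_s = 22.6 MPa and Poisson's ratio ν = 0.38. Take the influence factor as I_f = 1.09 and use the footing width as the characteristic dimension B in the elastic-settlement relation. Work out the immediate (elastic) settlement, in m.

Immediate (elastic) settlement: S_e = q·B·(1−ν²)/E_s · I_f.
E_s = 22.6 MPa = 22600 kPa.
S_e = 193 × 3.4 × (1 − 0.38²) / 22600 × 1.09
    = 193 × 3.4 × 0.8556 / 22600 × 1.09
    = 0.02708 m

S_e ≈ 0.0271 m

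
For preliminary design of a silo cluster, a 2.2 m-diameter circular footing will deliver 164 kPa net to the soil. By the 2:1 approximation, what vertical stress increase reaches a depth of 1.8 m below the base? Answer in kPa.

By the 2:1 method the load spreads at 1 horizontal : 2 vertical, so at depth z the loaded area has grown by z in each plan dimension:
Δσ ≈ qD²/(D+z)² = 164×2.2²/(2.2+1.8)² = 49.61 kPa

Δσ_z ≈ 49.6 kPa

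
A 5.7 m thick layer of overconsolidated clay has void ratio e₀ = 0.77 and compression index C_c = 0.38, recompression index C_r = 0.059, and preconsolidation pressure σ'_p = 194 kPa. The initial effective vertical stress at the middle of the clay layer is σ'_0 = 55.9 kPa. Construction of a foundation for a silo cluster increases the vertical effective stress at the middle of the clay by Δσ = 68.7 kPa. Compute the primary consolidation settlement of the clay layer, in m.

Final effective stress: σ'_f = 55.9 + 68.7 = 124.6 kPa.
σ'_f = 124.6 ≤ σ'_p = 194 kPa, so the clay remains overconsolidated and only the recompression index applies:
S_c = C_r·H/(1+e₀)·log₁₀(σ'_f/σ'_0) = 0.059×5.7/1.77×log₁₀(124.6/55.9)
    = 0.19 × 0.34811 = 0.06614 m

S_c ≈ 0.0661 m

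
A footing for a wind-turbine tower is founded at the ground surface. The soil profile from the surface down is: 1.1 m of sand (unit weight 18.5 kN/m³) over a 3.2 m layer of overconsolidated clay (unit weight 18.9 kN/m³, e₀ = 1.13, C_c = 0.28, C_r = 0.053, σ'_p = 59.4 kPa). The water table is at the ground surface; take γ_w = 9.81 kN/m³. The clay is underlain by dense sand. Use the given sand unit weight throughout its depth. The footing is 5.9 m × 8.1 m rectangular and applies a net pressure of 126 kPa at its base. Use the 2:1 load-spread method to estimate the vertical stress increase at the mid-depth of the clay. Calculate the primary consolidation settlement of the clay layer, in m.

Mid-depth of clay below the ground surface: z = 1.1 + 3.2/2 = 2.7 m.
Total vertical stress at mid-clay: σ_v = 18.5×1.1 + 18.9×1.6 = 50.59 kPa.
Pore pressure: u = 9.81×(2.7 − 0) = 26.487 kPa.
Initial effective stress: σ'_0 = σ_v − u = 50.59 − 26.487 = 24.103 kPa.
Stress increase at mid-clay by the 2:1 spreading method:
Δσ = qBL/((B+z)(L+z)) = 126×5.9×8.1/((5.9+2.7)(8.1+2.7)) = 64.831 kPa
Final effective stress: σ'_f = 24.103 + 64.831 = 88.934 kPa.
σ'_f = 88.934 > σ'_p = 59.4 kPa, so the stress path crosses the preconsolidation pressure — recompression up to σ'_p, then virgin compression beyond:
S_c = H/(1+e₀)·[C_r·log₁₀(σ'_p/σ'_0) + C_c·log₁₀(σ'_f/σ'_p)]
    = 3.2/2.13 × [0.053×log₁₀(59.4/24.103) + 0.28×log₁₀(88.934/59.4)]
    = 1.5023 × [0.020761 + 0.049079] = 0.1049 m

S_c ≈ 0.105 m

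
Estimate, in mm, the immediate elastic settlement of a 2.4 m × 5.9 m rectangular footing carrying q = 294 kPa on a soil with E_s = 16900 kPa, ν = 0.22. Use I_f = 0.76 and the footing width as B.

Immediate (elastic) settlement: S_e = q·B·(1−ν²)/E_s · I_f.
S_e = 294 × 2.4 × (1 − 0.22²) / 16900 × 0.76
    = 294 × 2.4 × 0.9516 / 16900 × 0.76
    = 0.0302 m = 30.2 mm

S_e ≈ 30.2 mm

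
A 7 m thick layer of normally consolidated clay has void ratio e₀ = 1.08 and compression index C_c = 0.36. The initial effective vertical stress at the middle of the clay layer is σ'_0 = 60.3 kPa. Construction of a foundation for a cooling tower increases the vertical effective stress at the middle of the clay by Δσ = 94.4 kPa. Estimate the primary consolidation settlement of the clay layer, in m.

S_c ≈ 0.496 m

Final effective stress: σ'_f = σ'_0 + Δσ = 60.3 + 94.4 = 154.7 kPa.
Normally consolidated clay, so the full stress increment lies on the virgin compression line:
S_c = C_c·H/(1+e₀)·log₁₀(σ'_f/σ'_0) = 0.36×7/(1+1.08)×log₁₀(154.7/60.3)
    = 1.2115 × 0.40917 = 0.4957 m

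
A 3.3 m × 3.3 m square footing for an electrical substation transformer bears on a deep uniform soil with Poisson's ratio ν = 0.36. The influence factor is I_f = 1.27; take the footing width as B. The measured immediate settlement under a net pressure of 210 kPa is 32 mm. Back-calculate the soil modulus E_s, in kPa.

S_e = q·B·(1−ν²)/E_s · I_f  ⇒  E_s = q·B·(1−ν²)·I_f / S_e.
E_s = 210 × 3.3 × 0.8704 × 1.27 / 0.032 = 23940 kPa

E_s ≈ 23900 kPa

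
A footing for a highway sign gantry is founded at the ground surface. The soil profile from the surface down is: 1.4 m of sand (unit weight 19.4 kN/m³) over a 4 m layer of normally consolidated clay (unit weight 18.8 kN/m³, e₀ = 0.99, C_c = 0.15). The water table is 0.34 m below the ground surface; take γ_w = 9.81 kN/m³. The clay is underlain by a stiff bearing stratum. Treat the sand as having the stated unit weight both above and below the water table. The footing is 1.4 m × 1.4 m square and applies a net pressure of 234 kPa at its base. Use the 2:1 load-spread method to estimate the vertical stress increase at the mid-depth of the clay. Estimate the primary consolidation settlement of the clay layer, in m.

Mid-depth of clay below the ground surface: z = 1.4 + 4/2 = 3.4 m.
Total vertical stress at mid-clay: σ_v = 19.4×1.4 + 18.8×2 = 64.76 kPa.
Pore pressure: u = 9.81×(3.4 − 0.34) = 30.019 kPa.
Initial effective stress: σ'_0 = σ_v − u = 64.76 − 30.019 = 34.741 kPa.
Stress increase at mid-clay by the 2:1 spreading method:
Δσ = qBL/((B+z)(L+z)) = 234×1.4×1.4/((1.4+3.4)(1.4+3.4)) = 19.906 kPa
Final effective stress: σ'_f = σ'_0 + Δσ = 34.741 + 19.906 = 54.647 kPa.
Normally consolidated clay, so the full stress increment lies on the virgin compression line:
S_c = C_c·H/(1+e₀)·log₁₀(σ'_f/σ'_0) = 0.15×4/(1+0.99)×log₁₀(54.647/34.741)
    = 0.30151 × 0.19672 = 0.05931 m

S_c ≈ 0.0593 m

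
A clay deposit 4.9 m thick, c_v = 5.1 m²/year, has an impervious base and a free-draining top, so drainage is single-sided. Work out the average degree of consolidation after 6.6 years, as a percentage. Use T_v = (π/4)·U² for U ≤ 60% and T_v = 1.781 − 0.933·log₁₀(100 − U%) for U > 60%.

Drainage path length: H_d = H = 4.9 m (single drainage).
T_v = c_v·t/H_d² = 5.1×6.6/4.9² = 1.4019.
T_v = 1.4019 corresponds to the U > 60% branch:
U = 1 − 10^((1.781 − T_v)/0.933)/100 = 0.9745

U ≈ 97.5 %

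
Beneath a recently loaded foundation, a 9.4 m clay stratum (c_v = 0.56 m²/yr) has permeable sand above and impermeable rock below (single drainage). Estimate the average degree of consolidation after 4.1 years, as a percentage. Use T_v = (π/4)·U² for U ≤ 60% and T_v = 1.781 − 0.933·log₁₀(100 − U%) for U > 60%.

U ≈ 18.2 %

Drainage path length: H_d = H = 9.4 m (single drainage).
T_v = c_v·t/H_d² = 0.56×4.1/9.4² = 0.025985.
T_v = 0.025985 corresponds to the U ≤ 60% branch:
U = √(4T_v/π) = 0.1819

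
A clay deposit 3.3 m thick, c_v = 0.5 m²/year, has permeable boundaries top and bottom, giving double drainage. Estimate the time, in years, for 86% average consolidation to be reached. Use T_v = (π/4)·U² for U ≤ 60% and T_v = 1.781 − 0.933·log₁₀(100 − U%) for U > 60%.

t ≈ 3.87 years

Drainage path length: H_d = H/2 = 1.65 m (double drainage).
U > 60%: T_v = 1.781 − 0.933·log₁₀(100 − 86) = 0.71166.
t = T_v·H_d²/c_v = 0.71166×1.65²/0.5 = 3.875 years.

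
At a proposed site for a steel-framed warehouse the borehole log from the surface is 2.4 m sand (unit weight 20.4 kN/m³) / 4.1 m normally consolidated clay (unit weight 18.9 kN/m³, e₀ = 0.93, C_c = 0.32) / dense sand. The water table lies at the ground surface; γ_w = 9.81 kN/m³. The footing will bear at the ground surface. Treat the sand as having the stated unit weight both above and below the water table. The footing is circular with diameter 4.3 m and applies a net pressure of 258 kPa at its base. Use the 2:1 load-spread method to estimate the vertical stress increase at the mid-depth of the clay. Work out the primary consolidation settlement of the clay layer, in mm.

S_c ≈ 260 mm

Mid-depth of clay below the ground surface: z = 2.4 + 4.1/2 = 4.45 m.
Total vertical stress at mid-clay: σ_v = 20.4×2.4 + 18.9×2.05 = 87.705 kPa.
Pore pressure: u = 9.81×(4.45 − 0) = 43.655 kPa.
Initial effective stress: σ'_0 = σ_v − u = 87.705 − 43.655 = 44.05 kPa.
Stress increase at mid-clay by the 2:1 spreading method:
Δσ ≈ qD²/(D+z)² = 258×4.3²/(4.3+4.45)² = 62.308 kPa
Final effective stress: σ'_f = σ'_0 + Δσ = 44.05 + 62.308 = 106.36 kPa.
Normally consolidated clay, so the full stress increment lies on the virgin compression line:
S_c = C_c·H/(1+e₀)·log₁₀(σ'_f/σ'_0) = 0.32×4.1/(1+0.93)×log₁₀(106.36/44.05)
    = 0.67979 × 0.38283 = 0.2602 m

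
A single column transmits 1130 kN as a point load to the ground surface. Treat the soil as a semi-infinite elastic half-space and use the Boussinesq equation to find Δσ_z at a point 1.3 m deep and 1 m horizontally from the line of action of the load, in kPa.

Boussinesq vertical stress below a point load on an elastic half-space:
Δσ_z = 3P/(2πz²) · [1 + (r/z)²]^(−5/2)
r/z = 1/1.3 = 0.76923; [1+(r/z)²]^(−5/2) = 0.31285.
Δσ_z = 3×1130/(2π×1.3²) × 0.31285 = 319.25 × 0.31285 = 99.88 kPa

Δσ_z ≈ 99.9 kPa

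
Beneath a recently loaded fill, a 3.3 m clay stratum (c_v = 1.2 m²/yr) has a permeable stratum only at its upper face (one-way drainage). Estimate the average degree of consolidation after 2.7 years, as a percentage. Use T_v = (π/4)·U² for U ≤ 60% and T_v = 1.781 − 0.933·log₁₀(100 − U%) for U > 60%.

U ≈ 61.1 %

Drainage path length: H_d = H = 3.3 m (single drainage).
T_v = c_v·t/H_d² = 1.2×2.7/3.3² = 0.29752.
T_v = 0.29752 corresponds to the U > 60% branch:
U = 1 − 10^((1.781 − T_v)/0.933)/100 = 0.6109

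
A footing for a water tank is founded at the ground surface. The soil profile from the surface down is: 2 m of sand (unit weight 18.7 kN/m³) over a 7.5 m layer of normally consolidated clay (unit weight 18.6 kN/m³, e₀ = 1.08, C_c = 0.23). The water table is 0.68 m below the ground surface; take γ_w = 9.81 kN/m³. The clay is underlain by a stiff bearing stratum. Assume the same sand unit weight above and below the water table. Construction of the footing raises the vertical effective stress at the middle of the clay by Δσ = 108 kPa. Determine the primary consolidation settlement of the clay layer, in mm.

S_c ≈ 381 mm

Mid-depth of clay below the ground surface: z = 2 + 7.5/2 = 5.75 m.
Total vertical stress at mid-clay: σ_v = 18.7×2 + 18.6×3.75 = 107.15 kPa.
Pore pressure: u = 9.81×(5.75 − 0.68) = 49.737 kPa.
Initial effective stress: σ'_0 = σ_v − u = 107.15 − 49.737 = 57.413 kPa.
Final effective stress: σ'_f = σ'_0 + Δσ = 57.413 + 108 = 165.41 kPa.
Normally consolidated clay, so the full stress increment lies on the virgin compression line:
S_c = C_c·H/(1+e₀)·log₁₀(σ'_f/σ'_0) = 0.23×7.5/(1+1.08)×log₁₀(165.41/57.413)
    = 0.82933 × 0.45955 = 0.3811 m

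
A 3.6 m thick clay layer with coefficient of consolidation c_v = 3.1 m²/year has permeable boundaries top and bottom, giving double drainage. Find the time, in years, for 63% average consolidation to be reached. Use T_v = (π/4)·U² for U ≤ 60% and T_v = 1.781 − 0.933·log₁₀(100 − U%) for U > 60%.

Drainage path length: H_d = H/2 = 1.8 m (double drainage).
U > 60%: T_v = 1.781 − 0.933·log₁₀(100 − 63) = 0.31787.
t = T_v·H_d²/c_v = 0.31787×1.8²/3.1 = 0.3322 years.

t ≈ 0.332 years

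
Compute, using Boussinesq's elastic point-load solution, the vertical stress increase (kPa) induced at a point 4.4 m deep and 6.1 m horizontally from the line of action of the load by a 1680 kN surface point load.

Δσ_z ≈ 2.84 kPa

Boussinesq vertical stress below a point load on an elastic half-space:
Δσ_z = 3P/(2πz²) · [1 + (r/z)²]^(−5/2)
r/z = 6.1/4.4 = 1.3864; [1+(r/z)²]^(−5/2) = 0.068517.
Δσ_z = 3×1680/(2π×4.4²) × 0.068517 = 41.433 × 0.068517 = 2.839 kPa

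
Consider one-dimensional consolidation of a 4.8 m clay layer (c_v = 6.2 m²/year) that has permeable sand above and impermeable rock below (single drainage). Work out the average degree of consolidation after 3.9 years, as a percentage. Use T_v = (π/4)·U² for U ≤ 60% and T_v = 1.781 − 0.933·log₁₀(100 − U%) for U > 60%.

Drainage path length: H_d = H = 4.8 m (single drainage).
T_v = c_v·t/H_d² = 6.2×3.9/4.8² = 1.0495.
T_v = 1.0495 corresponds to the U > 60% branch:
U = 1 − 10^((1.781 − T_v)/0.933)/100 = 0.9392

U ≈ 93.9 %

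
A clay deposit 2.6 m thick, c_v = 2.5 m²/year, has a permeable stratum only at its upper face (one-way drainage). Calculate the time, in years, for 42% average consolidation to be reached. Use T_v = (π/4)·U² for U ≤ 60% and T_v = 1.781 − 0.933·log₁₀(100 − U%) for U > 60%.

t ≈ 0.375 years

Drainage path length: H_d = H = 2.6 m (single drainage).
U ≤ 60%: T_v = (π/4)·U² = (π/4)×0.42² = 0.13854.
t = T_v·H_d²/c_v = 0.13854×2.6²/2.5 = 0.3746 years.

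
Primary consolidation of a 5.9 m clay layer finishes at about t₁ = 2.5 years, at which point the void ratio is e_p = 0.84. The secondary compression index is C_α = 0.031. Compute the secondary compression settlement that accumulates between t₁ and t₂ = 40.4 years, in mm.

Secondary compression: S_s = C_α·H/(1+e_p)·log₁₀(t₂/t₁)
S_s = 0.031×5.9/(1+0.84)×log₁₀(40.4/2.5)
    = 0.0994 × 1.208 = 0.1201 m

S_s ≈ 120 mm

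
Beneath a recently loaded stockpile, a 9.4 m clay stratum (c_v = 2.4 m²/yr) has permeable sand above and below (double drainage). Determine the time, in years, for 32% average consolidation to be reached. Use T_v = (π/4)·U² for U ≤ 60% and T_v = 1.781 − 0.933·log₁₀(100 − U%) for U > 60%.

Drainage path length: H_d = H/2 = 4.7 m (double drainage).
U ≤ 60%: T_v = (π/4)·U² = (π/4)×0.32² = 0.080425.
t = T_v·H_d²/c_v = 0.080425×4.7²/2.4 = 0.7402 years.

t ≈ 0.74 years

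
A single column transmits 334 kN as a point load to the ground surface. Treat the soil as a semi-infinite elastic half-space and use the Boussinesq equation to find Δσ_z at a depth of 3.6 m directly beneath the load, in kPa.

Boussinesq vertical stress below a point load on an elastic half-space:
Δσ_z = 3P/(2πz²) · [1 + (r/z)²]^(−5/2)
r/z = 0/3.6 = 0; [1+(r/z)²]^(−5/2) = 1.
Δσ_z = 3×334/(2π×3.6²) × 1 = 12.305 × 1 = 12.3 kPa

Δσ_z ≈ 12.3 kPa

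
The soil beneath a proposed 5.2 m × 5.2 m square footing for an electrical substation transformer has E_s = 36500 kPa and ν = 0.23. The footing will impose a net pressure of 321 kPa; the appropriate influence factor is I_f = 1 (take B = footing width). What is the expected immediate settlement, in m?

Immediate (elastic) settlement: S_e = q·B·(1−ν²)/E_s · I_f.
S_e = 321 × 5.2 × (1 − 0.23²) / 36500 × 1
    = 321 × 5.2 × 0.9471 / 36500 × 1
    = 0.04331 m

S_e ≈ 0.0433 m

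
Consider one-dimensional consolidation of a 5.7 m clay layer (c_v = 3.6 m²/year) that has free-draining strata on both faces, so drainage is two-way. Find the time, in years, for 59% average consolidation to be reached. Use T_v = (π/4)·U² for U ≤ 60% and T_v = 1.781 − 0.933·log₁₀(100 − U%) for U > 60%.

Drainage path length: H_d = H/2 = 2.85 m (double drainage).
U ≤ 60%: T_v = (π/4)·U² = (π/4)×0.59² = 0.2734.
t = T_v·H_d²/c_v = 0.2734×2.85²/3.6 = 0.6169 years.

t ≈ 0.617 years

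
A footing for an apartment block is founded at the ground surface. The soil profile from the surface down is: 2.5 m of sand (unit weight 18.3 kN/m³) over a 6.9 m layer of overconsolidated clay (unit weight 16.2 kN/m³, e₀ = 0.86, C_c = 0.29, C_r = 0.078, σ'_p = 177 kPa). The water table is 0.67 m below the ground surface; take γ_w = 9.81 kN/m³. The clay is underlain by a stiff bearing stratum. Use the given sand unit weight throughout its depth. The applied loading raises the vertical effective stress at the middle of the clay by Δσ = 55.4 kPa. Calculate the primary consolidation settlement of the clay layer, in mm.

S_c ≈ 93.9 mm

Mid-depth of clay below the ground surface: z = 2.5 + 6.9/2 = 5.95 m.
Total vertical stress at mid-clay: σ_v = 18.3×2.5 + 16.2×3.45 = 101.64 kPa.
Pore pressure: u = 9.81×(5.95 − 0.67) = 51.797 kPa.
Initial effective stress: σ'_0 = σ_v − u = 101.64 − 51.797 = 49.843 kPa.
Final effective stress: σ'_f = 49.843 + 55.4 = 105.24 kPa.
σ'_f = 105.24 ≤ σ'_p = 177 kPa, so the clay remains overconsolidated and only the recompression index applies:
S_c = C_r·H/(1+e₀)·log₁₀(σ'_f/σ'_0) = 0.078×6.9/1.86×log₁₀(105.24/49.843)
    = 0.28936 × 0.32458 = 0.09392 m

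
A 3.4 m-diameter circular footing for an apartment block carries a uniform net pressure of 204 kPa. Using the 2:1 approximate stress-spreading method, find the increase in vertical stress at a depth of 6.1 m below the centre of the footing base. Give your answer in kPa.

Δσ_z ≈ 26.1 kPa

By the 2:1 method the load spreads at 1 horizontal : 2 vertical, so at depth z the loaded area has grown by z in each plan dimension:
Δσ ≈ qD²/(D+z)² = 204×3.4²/(3.4+6.1)² = 26.13 kPa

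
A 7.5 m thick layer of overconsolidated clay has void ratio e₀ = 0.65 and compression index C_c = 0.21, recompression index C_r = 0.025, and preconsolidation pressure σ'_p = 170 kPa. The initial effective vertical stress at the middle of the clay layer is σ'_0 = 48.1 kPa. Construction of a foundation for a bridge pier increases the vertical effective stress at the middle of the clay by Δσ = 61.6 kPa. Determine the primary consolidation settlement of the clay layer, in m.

Final effective stress: σ'_f = 48.1 + 61.6 = 109.7 kPa.
σ'_f = 109.7 ≤ σ'_p = 170 kPa, so the clay remains overconsolidated and only the recompression index applies:
S_c = C_r·H/(1+e₀)·log₁₀(σ'_f/σ'_0) = 0.025×7.5/1.65×log₁₀(109.7/48.1)
    = 0.11364 × 0.35806 = 0.04069 m

S_c ≈ 0.0407 m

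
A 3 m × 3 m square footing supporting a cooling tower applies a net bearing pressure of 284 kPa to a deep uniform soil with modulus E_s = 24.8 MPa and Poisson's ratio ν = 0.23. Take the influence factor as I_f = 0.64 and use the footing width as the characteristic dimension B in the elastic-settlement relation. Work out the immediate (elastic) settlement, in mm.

Immediate (elastic) settlement: S_e = q·B·(1−ν²)/E_s · I_f.
E_s = 24.8 MPa = 24800 kPa.
S_e = 284 × 3 × (1 − 0.23²) / 24800 × 0.64
    = 284 × 3 × 0.9471 / 24800 × 0.64
    = 0.02082 m = 20.82 mm

S_e ≈ 20.8 mm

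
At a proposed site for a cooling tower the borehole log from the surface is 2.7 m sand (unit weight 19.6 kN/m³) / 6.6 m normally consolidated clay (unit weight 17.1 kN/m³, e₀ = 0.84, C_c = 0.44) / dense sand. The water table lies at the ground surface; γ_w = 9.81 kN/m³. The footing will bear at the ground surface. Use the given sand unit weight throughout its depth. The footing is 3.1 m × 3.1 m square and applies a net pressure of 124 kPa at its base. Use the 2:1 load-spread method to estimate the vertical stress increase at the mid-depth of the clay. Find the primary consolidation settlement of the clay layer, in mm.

S_c ≈ 172 mm

Mid-depth of clay below the ground surface: z = 2.7 + 6.6/2 = 6 m.
Total vertical stress at mid-clay: σ_v = 19.6×2.7 + 17.1×3.3 = 109.35 kPa.
Pore pressure: u = 9.81×(6 − 0) = 58.86 kPa.
Initial effective stress: σ'_0 = σ_v − u = 109.35 − 58.86 = 50.49 kPa.
Stress increase at mid-clay by the 2:1 spreading method:
Δσ = qBL/((B+z)(L+z)) = 124×3.1×3.1/((3.1+6)(3.1+6)) = 14.39 kPa
Final effective stress: σ'_f = σ'_0 + Δσ = 50.49 + 14.39 = 64.88 kPa.
Normally consolidated clay, so the full stress increment lies on the virgin compression line:
S_c = C_c·H/(1+e₀)·log₁₀(σ'_f/σ'_0) = 0.44×6.6/(1+0.84)×log₁₀(64.88/50.49)
    = 1.5783 × 0.10891 = 0.1719 m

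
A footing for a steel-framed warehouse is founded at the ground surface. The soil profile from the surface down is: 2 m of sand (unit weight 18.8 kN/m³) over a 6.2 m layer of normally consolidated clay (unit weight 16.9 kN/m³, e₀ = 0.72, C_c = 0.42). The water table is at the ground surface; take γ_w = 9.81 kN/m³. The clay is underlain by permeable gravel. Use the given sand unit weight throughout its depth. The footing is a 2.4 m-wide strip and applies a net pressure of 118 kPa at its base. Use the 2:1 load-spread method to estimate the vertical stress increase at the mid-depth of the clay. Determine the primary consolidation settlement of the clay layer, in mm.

S_c ≈ 437 mm

Mid-depth of clay below the ground surface: z = 2 + 6.2/2 = 5.1 m.
Total vertical stress at mid-clay: σ_v = 18.8×2 + 16.9×3.1 = 89.99 kPa.
Pore pressure: u = 9.81×(5.1 − 0) = 50.031 kPa.
Initial effective stress: σ'_0 = σ_v − u = 89.99 − 50.031 = 39.959 kPa.
Stress increase at mid-clay by the 2:1 spreading method:
Δσ = qB/(B+z) = 118×2.4/(2.4+5.1) = 37.76 kPa
Final effective stress: σ'_f = σ'_0 + Δσ = 39.959 + 37.76 = 77.719 kPa.
Normally consolidated clay, so the full stress increment lies on the virgin compression line:
S_c = C_c·H/(1+e₀)·log₁₀(σ'_f/σ'_0) = 0.42×6.2/(1+0.72)×log₁₀(77.719/39.959)
    = 1.514 × 0.28891 = 0.4374 m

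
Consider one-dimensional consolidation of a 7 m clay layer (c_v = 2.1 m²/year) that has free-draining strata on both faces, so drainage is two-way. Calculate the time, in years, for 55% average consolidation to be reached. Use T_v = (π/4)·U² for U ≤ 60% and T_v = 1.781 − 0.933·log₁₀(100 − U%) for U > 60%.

Drainage path length: H_d = H/2 = 3.5 m (double drainage).
U ≤ 60%: T_v = (π/4)·U² = (π/4)×0.55² = 0.23758.
t = T_v·H_d²/c_v = 0.23758×3.5²/2.1 = 1.386 years.

t ≈ 1.39 years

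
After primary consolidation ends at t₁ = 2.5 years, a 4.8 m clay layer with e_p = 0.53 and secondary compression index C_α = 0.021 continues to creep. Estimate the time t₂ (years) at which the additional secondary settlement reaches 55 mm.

t₂ ≈ 17.1 years

S_s = C_α·H/(1+e_p)·log₁₀(t₂/t₁) ⇒ log₁₀(t₂/t₁) = S_s·(1+e_p)/(C_α·H).
log₁₀(t₂/t₁) = 0.055 × (1+0.53) / (0.021×4.8) = 0.8348
t₂ = t₁ × 10^0.8348 = 2.5 × 6.836 = 17.09 years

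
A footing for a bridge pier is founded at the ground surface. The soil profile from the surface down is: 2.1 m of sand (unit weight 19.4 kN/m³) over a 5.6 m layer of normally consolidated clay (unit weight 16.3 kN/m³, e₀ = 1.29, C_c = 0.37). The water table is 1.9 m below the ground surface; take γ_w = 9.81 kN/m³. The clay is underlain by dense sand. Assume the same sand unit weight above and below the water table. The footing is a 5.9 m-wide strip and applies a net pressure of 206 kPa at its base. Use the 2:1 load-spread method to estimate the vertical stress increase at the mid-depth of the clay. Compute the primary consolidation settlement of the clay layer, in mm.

S_c ≈ 429 mm

Mid-depth of clay below the ground surface: z = 2.1 + 5.6/2 = 4.9 m.
Total vertical stress at mid-clay: σ_v = 19.4×2.1 + 16.3×2.8 = 86.38 kPa.
Pore pressure: u = 9.81×(4.9 − 1.9) = 29.43 kPa.
Initial effective stress: σ'_0 = σ_v − u = 86.38 − 29.43 = 56.95 kPa.
Stress increase at mid-clay by the 2:1 spreading method:
Δσ = qB/(B+z) = 206×5.9/(5.9+4.9) = 112.54 kPa
Final effective stress: σ'_f = σ'_0 + Δσ = 56.95 + 112.54 = 169.49 kPa.
Normally consolidated clay, so the full stress increment lies on the virgin compression line:
S_c = C_c·H/(1+e₀)·log₁₀(σ'_f/σ'_0) = 0.37×5.6/(1+1.29)×log₁₀(169.49/56.95)
    = 0.9048 × 0.47365 = 0.4286 m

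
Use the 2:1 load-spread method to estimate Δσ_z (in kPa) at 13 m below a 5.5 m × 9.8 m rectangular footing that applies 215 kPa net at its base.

Δσ_z ≈ 27.5 kPa

By the 2:1 method the load spreads at 1 horizontal : 2 vertical, so at depth z the loaded area has grown by z in each plan dimension:
Δσ = qBL/((B+z)(L+z)) = 215×5.5×9.8/((5.5+13)(9.8+13)) = 27.474 kPa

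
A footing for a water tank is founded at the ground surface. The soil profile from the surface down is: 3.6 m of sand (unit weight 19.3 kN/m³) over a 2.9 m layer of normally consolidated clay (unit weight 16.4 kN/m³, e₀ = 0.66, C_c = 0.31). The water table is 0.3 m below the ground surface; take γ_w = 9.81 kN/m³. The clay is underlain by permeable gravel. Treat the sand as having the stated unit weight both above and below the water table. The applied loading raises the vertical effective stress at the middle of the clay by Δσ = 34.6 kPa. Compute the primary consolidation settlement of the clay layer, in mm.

S_c ≈ 130 mm

Mid-depth of clay below the ground surface: z = 3.6 + 2.9/2 = 5.05 m.
Total vertical stress at mid-clay: σ_v = 19.3×3.6 + 16.4×1.45 = 93.26 kPa.
Pore pressure: u = 9.81×(5.05 − 0.3) = 46.598 kPa.
Initial effective stress: σ'_0 = σ_v − u = 93.26 − 46.598 = 46.662 kPa.
Final effective stress: σ'_f = σ'_0 + Δσ = 46.662 + 34.6 = 81.262 kPa.
Normally consolidated clay, so the full stress increment lies on the virgin compression line:
S_c = C_c·H/(1+e₀)·log₁₀(σ'_f/σ'_0) = 0.31×2.9/(1+0.66)×log₁₀(81.262/46.662)
    = 0.54157 × 0.24092 = 0.1305 m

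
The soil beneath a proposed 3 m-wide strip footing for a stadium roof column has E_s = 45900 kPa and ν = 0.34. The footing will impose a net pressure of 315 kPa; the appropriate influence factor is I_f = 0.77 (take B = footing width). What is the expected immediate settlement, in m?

Immediate (elastic) settlement: S_e = q·B·(1−ν²)/E_s · I_f.
S_e = 315 × 3 × (1 − 0.34²) / 45900 × 0.77
    = 315 × 3 × 0.8844 / 45900 × 0.77
    = 0.01402 m

S_e ≈ 0.014 m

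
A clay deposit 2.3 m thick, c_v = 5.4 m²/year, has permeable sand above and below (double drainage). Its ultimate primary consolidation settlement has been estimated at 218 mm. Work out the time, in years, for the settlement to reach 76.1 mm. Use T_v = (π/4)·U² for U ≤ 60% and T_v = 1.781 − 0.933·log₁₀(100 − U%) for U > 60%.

Drainage path length: H_d = H/2 = 1.15 m (double drainage).
U = S(t)/S_ult = 76.1/218 = 0.3491.
U ≤ 60%: T_v = (π/4)·U² = (π/4)×0.34908² = 0.095708.
t = T_v·H_d²/c_v = 0.095708×1.15²/5.4 = 0.02344 years.

t ≈ 0.0234 years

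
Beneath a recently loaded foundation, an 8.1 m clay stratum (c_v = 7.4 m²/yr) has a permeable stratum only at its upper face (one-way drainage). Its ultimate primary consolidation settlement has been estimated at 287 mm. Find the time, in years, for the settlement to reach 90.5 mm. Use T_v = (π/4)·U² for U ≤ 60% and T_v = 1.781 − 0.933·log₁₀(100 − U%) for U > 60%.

t ≈ 0.692 years

Drainage path length: H_d = H = 8.1 m (single drainage).
U = S(t)/S_ult = 90.5/287 = 0.3153.
U ≤ 60%: T_v = (π/4)·U² = (π/4)×0.31533² = 0.078095.
t = T_v·H_d²/c_v = 0.078095×8.1²/7.4 = 0.6924 years.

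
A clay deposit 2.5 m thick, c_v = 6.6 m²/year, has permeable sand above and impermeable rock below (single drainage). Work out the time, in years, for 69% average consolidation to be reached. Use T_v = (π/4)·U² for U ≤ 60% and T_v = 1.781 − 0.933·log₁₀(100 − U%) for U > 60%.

t ≈ 0.369 years

Drainage path length: H_d = H = 2.5 m (single drainage).
U > 60%: T_v = 1.781 − 0.933·log₁₀(100 − 69) = 0.38956.
t = T_v·H_d²/c_v = 0.38956×2.5²/6.6 = 0.3689 years.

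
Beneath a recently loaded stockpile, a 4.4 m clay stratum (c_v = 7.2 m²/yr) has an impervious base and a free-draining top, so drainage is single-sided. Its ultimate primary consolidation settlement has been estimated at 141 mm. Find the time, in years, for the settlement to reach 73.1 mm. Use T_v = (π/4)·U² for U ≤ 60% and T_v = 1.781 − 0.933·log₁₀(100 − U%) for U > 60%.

Drainage path length: H_d = H = 4.4 m (single drainage).
U = S(t)/S_ult = 73.1/141 = 0.5184.
U ≤ 60%: T_v = (π/4)·U² = (π/4)×0.51844² = 0.2111.
t = T_v·H_d²/c_v = 0.2111×4.4²/7.2 = 0.5676 years.

t ≈ 0.568 years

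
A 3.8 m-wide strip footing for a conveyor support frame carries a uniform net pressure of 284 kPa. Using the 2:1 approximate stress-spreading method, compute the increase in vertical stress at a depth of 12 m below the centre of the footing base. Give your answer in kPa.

By the 2:1 method the load spreads at 1 horizontal : 2 vertical, so at depth z the loaded area has grown by z in each plan dimension:
Δσ = qB/(B+z) = 284×3.8/(3.8+12) = 68.304 kPa

Δσ_z ≈ 68.3 kPa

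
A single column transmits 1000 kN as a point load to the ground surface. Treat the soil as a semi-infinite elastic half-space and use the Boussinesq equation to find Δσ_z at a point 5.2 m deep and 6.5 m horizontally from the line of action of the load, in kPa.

Boussinesq vertical stress below a point load on an elastic half-space:
Δσ_z = 3P/(2πz²) · [1 + (r/z)²]^(−5/2)
r/z = 6.5/5.2 = 1.25; [1+(r/z)²]^(−5/2) = 0.095135.
Δσ_z = 3×1000/(2π×5.2²) × 0.095135 = 17.658 × 0.095135 = 1.68 kPa

Δσ_z ≈ 1.68 kPa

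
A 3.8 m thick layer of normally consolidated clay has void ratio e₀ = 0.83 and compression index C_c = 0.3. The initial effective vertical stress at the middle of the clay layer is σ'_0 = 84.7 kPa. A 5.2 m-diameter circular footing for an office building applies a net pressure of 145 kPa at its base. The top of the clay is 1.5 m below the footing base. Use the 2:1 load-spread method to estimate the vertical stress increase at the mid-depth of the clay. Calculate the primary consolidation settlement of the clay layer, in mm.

Mid-depth of clay below the footing base: z = 1.5 + 3.8/2 = 3.4 m.
Stress increase at mid-clay by the 2:1 spreading method:
Δσ ≈ qD²/(D+z)² = 145×5.2²/(5.2+3.4)² = 53.012 kPa
Final effective stress: σ'_f = σ'_0 + Δσ = 84.7 + 53.012 = 137.71 kPa.
Normally consolidated clay, so the full stress increment lies on the virgin compression line:
S_c = C_c·H/(1+e₀)·log₁₀(σ'_f/σ'_0) = 0.3×3.8/(1+0.83)×log₁₀(137.71/84.7)
    = 0.62295 × 0.21108 = 0.1315 m

S_c ≈ 131 mm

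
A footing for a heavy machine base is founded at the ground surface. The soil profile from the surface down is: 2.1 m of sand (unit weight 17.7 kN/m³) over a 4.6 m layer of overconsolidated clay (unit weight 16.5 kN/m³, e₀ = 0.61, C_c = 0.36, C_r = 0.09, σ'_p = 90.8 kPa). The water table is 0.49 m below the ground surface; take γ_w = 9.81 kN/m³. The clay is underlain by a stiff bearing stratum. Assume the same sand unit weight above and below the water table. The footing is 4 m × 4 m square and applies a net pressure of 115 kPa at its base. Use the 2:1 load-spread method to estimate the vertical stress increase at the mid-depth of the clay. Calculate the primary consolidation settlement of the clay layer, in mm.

Mid-depth of clay below the ground surface: z = 2.1 + 4.6/2 = 4.4 m.
Total vertical stress at mid-clay: σ_v = 17.7×2.1 + 16.5×2.3 = 75.12 kPa.
Pore pressure: u = 9.81×(4.4 − 0.49) = 38.357 kPa.
Initial effective stress: σ'_0 = σ_v − u = 75.12 − 38.357 = 36.763 kPa.
Stress increase at mid-clay by the 2:1 spreading method:
Δσ = qBL/((B+z)(L+z)) = 115×4×4/((4+4.4)(4+4.4)) = 26.077 kPa
Final effective stress: σ'_f = 36.763 + 26.077 = 62.84 kPa.
σ'_f = 62.84 ≤ σ'_p = 90.8 kPa, so the clay remains overconsolidated and only the recompression index applies:
S_c = C_r·H/(1+e₀)·log₁₀(σ'_f/σ'_0) = 0.09×4.6/1.61×log₁₀(62.84/36.763)
    = 0.25714 × 0.23283 = 0.05987 m

S_c ≈ 59.9 mm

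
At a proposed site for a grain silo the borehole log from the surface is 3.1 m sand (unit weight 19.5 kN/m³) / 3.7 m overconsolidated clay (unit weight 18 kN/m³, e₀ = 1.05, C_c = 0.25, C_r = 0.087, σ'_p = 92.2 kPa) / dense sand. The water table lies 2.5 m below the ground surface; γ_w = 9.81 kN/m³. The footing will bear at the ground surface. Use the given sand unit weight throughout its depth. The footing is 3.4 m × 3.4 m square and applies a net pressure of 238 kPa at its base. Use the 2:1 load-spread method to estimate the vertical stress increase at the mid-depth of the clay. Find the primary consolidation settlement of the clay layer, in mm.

Mid-depth of clay below the ground surface: z = 3.1 + 3.7/2 = 4.95 m.
Total vertical stress at mid-clay: σ_v = 19.5×3.1 + 18×1.85 = 93.75 kPa.
Pore pressure: u = 9.81×(4.95 − 2.5) = 24.035 kPa.
Initial effective stress: σ'_0 = σ_v − u = 93.75 − 24.035 = 69.715 kPa.
Stress increase at mid-clay by the 2:1 spreading method:
Δσ = qBL/((B+z)(L+z)) = 238×3.4×3.4/((3.4+4.95)(3.4+4.95)) = 39.46 kPa
Final effective stress: σ'_f = 69.715 + 39.46 = 109.18 kPa.
σ'_f = 109.18 > σ'_p = 92.2 kPa, so the stress path crosses the preconsolidation pressure — recompression up to σ'_p, then virgin compression beyond:
S_c = H/(1+e₀)·[C_r·log₁₀(σ'_p/σ'_0) + C_c·log₁₀(σ'_f/σ'_p)]
    = 3.7/2.05 × [0.087×log₁₀(92.2/69.715) + 0.25×log₁₀(109.18/92.2)]
    = 1.8049 × [0.010562 + 0.018353] = 0.05219 m

S_c ≈ 52.2 mm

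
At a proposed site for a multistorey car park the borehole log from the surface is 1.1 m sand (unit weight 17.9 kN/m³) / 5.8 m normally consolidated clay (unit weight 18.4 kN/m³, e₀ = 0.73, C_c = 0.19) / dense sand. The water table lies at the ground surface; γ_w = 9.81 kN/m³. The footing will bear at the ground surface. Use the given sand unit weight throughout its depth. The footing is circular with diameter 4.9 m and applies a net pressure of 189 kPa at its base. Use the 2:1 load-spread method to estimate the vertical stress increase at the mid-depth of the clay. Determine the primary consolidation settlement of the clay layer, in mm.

Mid-depth of clay below the ground surface: z = 1.1 + 5.8/2 = 4 m.
Total vertical stress at mid-clay: σ_v = 17.9×1.1 + 18.4×2.9 = 73.05 kPa.
Pore pressure: u = 9.81×(4 − 0) = 39.24 kPa.
Initial effective stress: σ'_0 = σ_v − u = 73.05 − 39.24 = 33.81 kPa.
Stress increase at mid-clay by the 2:1 spreading method:
Δσ ≈ qD²/(D+z)² = 189×4.9²/(4.9+4)² = 57.289 kPa
Final effective stress: σ'_f = σ'_0 + Δσ = 33.81 + 57.289 = 91.099 kPa.
Normally consolidated clay, so the full stress increment lies on the virgin compression line:
S_c = C_c·H/(1+e₀)·log₁₀(σ'_f/σ'_0) = 0.19×5.8/(1+0.73)×log₁₀(91.099/33.81)
    = 0.63699 × 0.43047 = 0.2742 m

S_c ≈ 274 mm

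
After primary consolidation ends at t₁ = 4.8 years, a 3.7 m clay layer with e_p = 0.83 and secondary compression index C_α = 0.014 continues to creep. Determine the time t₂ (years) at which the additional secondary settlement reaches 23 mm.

t₂ ≈ 31.2 years

S_s = C_α·H/(1+e_p)·log₁₀(t₂/t₁) ⇒ log₁₀(t₂/t₁) = S_s·(1+e_p)/(C_α·H).
log₁₀(t₂/t₁) = 0.023 × (1+0.83) / (0.014×3.7) = 0.8125
t₂ = t₁ × 10^0.8125 = 4.8 × 6.495 = 31.17 years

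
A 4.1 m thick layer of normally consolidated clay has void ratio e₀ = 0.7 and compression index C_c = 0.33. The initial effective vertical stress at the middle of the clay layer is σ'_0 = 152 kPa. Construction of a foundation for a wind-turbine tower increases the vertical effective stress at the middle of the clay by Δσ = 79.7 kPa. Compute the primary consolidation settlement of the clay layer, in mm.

Final effective stress: σ'_f = σ'_0 + Δσ = 152 + 79.7 = 231.7 kPa.
Normally consolidated clay, so the full stress increment lies on the virgin compression line:
S_c = C_c·H/(1+e₀)·log₁₀(σ'_f/σ'_0) = 0.33×4.1/(1+0.7)×log₁₀(231.7/152)
    = 0.79588 × 0.18308 = 0.1457 m

S_c ≈ 146 mm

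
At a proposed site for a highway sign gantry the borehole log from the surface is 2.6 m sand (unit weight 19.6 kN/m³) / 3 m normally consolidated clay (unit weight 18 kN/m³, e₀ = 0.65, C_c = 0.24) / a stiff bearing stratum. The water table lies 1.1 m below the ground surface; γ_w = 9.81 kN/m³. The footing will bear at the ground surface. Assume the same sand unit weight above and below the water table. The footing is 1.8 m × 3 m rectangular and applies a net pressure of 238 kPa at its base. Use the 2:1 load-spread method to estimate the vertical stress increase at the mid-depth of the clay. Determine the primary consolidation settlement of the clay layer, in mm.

Mid-depth of clay below the ground surface: z = 2.6 + 3/2 = 4.1 m.
Total vertical stress at mid-clay: σ_v = 19.6×2.6 + 18×1.5 = 77.96 kPa.
Pore pressure: u = 9.81×(4.1 − 1.1) = 29.43 kPa.
Initial effective stress: σ'_0 = σ_v − u = 77.96 − 29.43 = 48.53 kPa.
Stress increase at mid-clay by the 2:1 spreading method:
Δσ = qBL/((B+z)(L+z)) = 238×1.8×3/((1.8+4.1)(3+4.1)) = 30.68 kPa
Final effective stress: σ'_f = σ'_0 + Δσ = 48.53 + 30.68 = 79.21 kPa.
Normally consolidated clay, so the full stress increment lies on the virgin compression line:
S_c = C_c·H/(1+e₀)·log₁₀(σ'_f/σ'_0) = 0.24×3/(1+0.65)×log₁₀(79.21/48.53)
    = 0.43636 × 0.21277 = 0.09284 m

S_c ≈ 92.8 mm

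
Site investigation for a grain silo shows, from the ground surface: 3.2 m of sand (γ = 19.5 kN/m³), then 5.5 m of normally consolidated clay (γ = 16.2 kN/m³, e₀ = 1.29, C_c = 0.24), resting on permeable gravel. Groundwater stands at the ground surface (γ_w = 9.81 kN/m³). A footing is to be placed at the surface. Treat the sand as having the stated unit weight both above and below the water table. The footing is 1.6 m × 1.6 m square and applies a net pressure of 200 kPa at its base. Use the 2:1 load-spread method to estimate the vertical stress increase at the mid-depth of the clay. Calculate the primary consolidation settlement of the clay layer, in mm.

Mid-depth of clay below the ground surface: z = 3.2 + 5.5/2 = 5.95 m.
Total vertical stress at mid-clay: σ_v = 19.5×3.2 + 16.2×2.75 = 106.95 kPa.
Pore pressure: u = 9.81×(5.95 − 0) = 58.37 kPa.
Initial effective stress: σ'_0 = σ_v − u = 106.95 − 58.37 = 48.58 kPa.
Stress increase at mid-clay by the 2:1 spreading method:
Δσ = qBL/((B+z)(L+z)) = 200×1.6×1.6/((1.6+5.95)(1.6+5.95)) = 8.9821 kPa
Final effective stress: σ'_f = σ'_0 + Δσ = 48.58 + 8.9821 = 57.562 kPa.
Normally consolidated clay, so the full stress increment lies on the virgin compression line:
S_c = C_c·H/(1+e₀)·log₁₀(σ'_f/σ'_0) = 0.24×5.5/(1+1.29)×log₁₀(57.562/48.58)
    = 0.57642 × 0.073678 = 0.04247 m

S_c ≈ 42.5 mm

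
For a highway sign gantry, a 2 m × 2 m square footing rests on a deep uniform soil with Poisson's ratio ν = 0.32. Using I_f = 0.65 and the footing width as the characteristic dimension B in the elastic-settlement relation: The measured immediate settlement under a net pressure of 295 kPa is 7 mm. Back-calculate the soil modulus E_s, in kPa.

S_e = q·B·(1−ν²)/E_s · I_f  ⇒  E_s = q·B·(1−ν²)·I_f / S_e.
E_s = 295 × 2 × 0.8976 × 0.65 / 0.007 = 49180 kPa

E_s ≈ 49200 kPa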